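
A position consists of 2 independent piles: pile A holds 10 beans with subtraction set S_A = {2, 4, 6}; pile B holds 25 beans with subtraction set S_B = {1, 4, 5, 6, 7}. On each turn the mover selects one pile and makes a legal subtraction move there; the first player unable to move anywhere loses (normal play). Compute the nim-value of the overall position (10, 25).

Pile A, S = {2, 4, 6}:
G(0) = 0
G(1) = mex{} = 0
G(2) = mex{0} = 1
G(3) = mex{0} = 1
G(4) = mex{1,0} = 2
G(5) = mex{1,0} = 2
G(6) = mex{2,1,0} = 3
G(7) = mex{2,1,0} = 3
G(8) = mex{3,2,1} = 0
G(9) = mex{3,2,1} = 0
G(10) = mex{0,3,2} = 1
G_A(10) = 1.
Pile B, S = {1, 4, 5, 6, 7}:
n :  0  1  2  3  4  5  6  7  8  9 10 11 12 13 14 15 16 17 18 19 20 21 22 23 24 25
G :  0  1  0  1  2  3  2  3  4  5  0  1  0  1  2  3  2  3  4  5  0  1  0  1  2  3
G_B(25) = 3.
Combined Grundy value = 1 ⊕ 3 = 2.

2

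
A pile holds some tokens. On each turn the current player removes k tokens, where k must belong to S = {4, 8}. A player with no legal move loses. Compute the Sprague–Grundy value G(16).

G(0) = 0
G(1) = mex{} = 0
G(2) = mex{} = 0
G(3) = mex{} = 0
G(4) = mex{0} = 1
G(5) = mex{0} = 1
G(6) = mex{0} = 1
G(7) = mex{0} = 1
G(8) = mex{1,0} = 2
G(9) = mex{1,0} = 2
G(10) = mex{1,0} = 2
G(11) = mex{1,0} = 2
G(12) = mex{2,1} = 0
G(13) = mex{2,1} = 0
G(14) = mex{2,1} = 0
G(15) = mex{2,1} = 0
G(16) = mex{0,2} = 1

1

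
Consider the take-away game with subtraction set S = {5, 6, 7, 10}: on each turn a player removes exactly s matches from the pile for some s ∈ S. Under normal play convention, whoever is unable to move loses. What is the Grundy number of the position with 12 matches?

G(0) = 0
G(1) = mex{} = 0
G(2) = mex{} = 0
G(3) = mex{} = 0
G(4) = mex{} = 0
G(5) = mex{0} = 1
G(6) = mex{0,0} = 1
G(7) = mex{0,0,0} = 1
G(8) = mex{0,0,0} = 1
G(9) = mex{0,0,0} = 1
G(10) = mex{1,0,0,0} = 2
G(11) = mex{1,1,0,0} = 2
G(12) = mex{1,1,1,0} = 2

2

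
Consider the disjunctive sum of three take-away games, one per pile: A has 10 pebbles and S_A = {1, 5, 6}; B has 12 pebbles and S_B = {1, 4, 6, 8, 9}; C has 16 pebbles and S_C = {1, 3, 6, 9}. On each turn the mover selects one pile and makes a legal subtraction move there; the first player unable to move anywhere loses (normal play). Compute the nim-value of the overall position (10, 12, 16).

Pile A, S = {1, 5, 6}:
G(0) = 0
G(1) = mex{0} = 1
G(2) = mex{1} = 0
G(3) = mex{0} = 1
G(4) = mex{1} = 0
G(5) = mex{0,0} = 1
G(6) = mex{1,1,0} = 2
G(7) = mex{2,0,1} = 3
G(8) = mex{3,1,0} = 2
G(9) = mex{2,0,1} = 3
G(10) = mex{3,1,0} = 2
G_A(10) = 2.
Pile B, S = {1, 4, 6, 8, 9}:
n :  0  1  2  3  4  5  6  7  8  9 10 11 12
G :  0  1  0  1  2  0  1  0  1  2  3  2  0
G_B(12) = 0.
Pile C, S = {1, 3, 6, 9}:
n :  0  1  2  3  4  5  6  7  8  9 10 11 12 13 14 15 16
G :  0  1  0  1  0  1  2  3  2  3  2  3  0  1  0  1  0
G_C(16) = 0.
Combined Grundy value = 2 ⊕ 0 ⊕ 0 = 2.

2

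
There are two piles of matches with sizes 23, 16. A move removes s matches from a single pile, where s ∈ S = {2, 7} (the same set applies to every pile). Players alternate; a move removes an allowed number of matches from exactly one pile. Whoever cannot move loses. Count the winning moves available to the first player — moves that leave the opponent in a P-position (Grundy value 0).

All piles use S = {2, 7}:
n :  0  1  2  3  4  5  6  7  8  9 10 11 12 13 14 15 16 17 18 19 20 21 22 23
G :  0  0  1  1  0  0  1  1  2  0  0  1  1  0  0  1  1  2  0  0  1  1  0  0
Pile A: G(23) = 0.
Pile B: G(16) = 1.
Combined Grundy value = 0 ⊕ 1 = 1.
A winning move leaves total XOR = 0, i.e. changes one component's Grundy value g to g ⊕ X where X is the current total.
Pile A: need g' = 0⊕1 = 1. Options: 23−2→G=1, 23−7→G=1. Hits: 2.
Pile B: need g' = 1⊕1 = 0. Options: 16−2→G=0, 16−7→G=0. Hits: 2.

4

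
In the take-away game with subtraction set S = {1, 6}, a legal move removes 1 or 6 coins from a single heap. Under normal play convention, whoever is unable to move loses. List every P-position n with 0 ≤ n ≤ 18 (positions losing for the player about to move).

0, 2, 4, 7, 9, 11, 14, 16, 18

G(0) = 0
G(1) = mex{0} = 1
G(2) = mex{1} = 0
G(3) = mex{0} = 1
G(4) = mex{1} = 0
G(5) = mex{0} = 1
G(6) = mex{1,0} = 2
G(7) = mex{2,1} = 0
G(8) = mex{0,0} = 1
G(9) = mex{1,1} = 0
G(10) = mex{0,0} = 1
G(11) = mex{1,1} = 0
G(12) = mex{0,2} = 1
G(13) = mex{1,0} = 2
G(14) = mex{2,1} = 0
G(15) = mex{0,0} = 1
G(16) = mex{1,1} = 0
G(17) = mex{0,0} = 1
G(18) = mex{1,1} = 0
P-positions are exactly the n with G(n) = 0.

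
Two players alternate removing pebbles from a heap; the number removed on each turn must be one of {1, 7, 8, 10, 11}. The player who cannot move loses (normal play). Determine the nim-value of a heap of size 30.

G(0) = 0
G(1) = mex{0} = 1
G(2) = mex{1} = 0
G(3) = mex{0} = 1
G(4) = mex{1} = 0
G(5) = mex{0} = 1
G(6) = mex{1} = 0
G(7) = mex{0,0} = 1
G(8) = mex{1,1,0} = 2
G(9) = mex{2,0,1} = 3
G(10) = mex{3,1,0,0} = 2
G(11) = mex{2,0,1,1,0} = 3
G(12) = mex{3,1,0,0,1} = 2
G(13) = mex{2,0,1,1,0} = 3
G(14) = mex{3,1,0,0,1} = 2
G(15) = mex{2,2,1,1,0} = 3
G(16) = mex{3,3,2,0,1} = 4
G(17) = mex{4,2,3,1,0} = 5
G(18) = mex{5,3,2,2,1} = 0
G(19) = mex{0,2,3,3,2} = 1
G(20) = mex{1,3,2,2,3} = 0
G(21) = mex{0,2,3,3,2} = 1
G(22) = mex{1,3,2,2,3} = 0
G(23) = mex{0,4,3,3,2} = 1
G(24) = mex{1,5,4,2,3} = 0
G(25) = mex{0,0,5,3,2} = 1
G(26) = mex{1,1,0,4,3} = 2
G(27) = mex{2,0,1,5,4} = 3
G(28) = mex{3,1,0,0,5} = 2
G(29) = mex{2,0,1,1,0} = 3
G(30) = mex{3,1,0,0,1} = 2

2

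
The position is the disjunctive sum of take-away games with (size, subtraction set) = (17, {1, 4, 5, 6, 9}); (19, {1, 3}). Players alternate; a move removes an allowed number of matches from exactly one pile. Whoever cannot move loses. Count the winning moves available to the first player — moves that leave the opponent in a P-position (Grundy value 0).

Pile A, S = {1, 4, 5, 6, 9}:
n :  0  1  2  3  4  5  6  7  8  9 10 11 12 13 14 15 16 17
G :  0  1  0  1  2  3  2  3  4  5  0  1  0  1  2  3  2  3
G_A(17) = 3.
Pile B, S = {1, 3}:
n :  0  1  2  3  4  5  6  7  8  9 10 11 12 13 14 15 16 17 18 19
G :  0  1  0  1  0  1  0  1  0  1  0  1  0  1  0  1  0  1  0  1
G_B(19) = 1.
Combined Grundy value = 3 ⊕ 1 = 2.
A winning move leaves total XOR = 0, i.e. changes one component's Grundy value g to g ⊕ X where X is the current total.
Pile A: need g' = 3⊕2 = 1. Options: 17−1→G=2, 17−4→G=1, 17−5→G=0, 17−6→G=1, 17−9→G=4. Hits: 2.
Pile B: need g' = 1⊕2 = 3. Options: 19−1→G=0, 19−3→G=0. Hits: 0.

2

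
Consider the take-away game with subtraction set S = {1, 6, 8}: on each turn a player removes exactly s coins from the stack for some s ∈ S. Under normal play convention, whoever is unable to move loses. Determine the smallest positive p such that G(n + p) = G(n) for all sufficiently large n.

n :  0  1  2  3  4  5  6  7  8  9 10 11 12 13 14 15 16
G :  0  1  0  1  0  1  2  0  1  0  1  0  1  2  0  1  0
G(n+7) = G(n) holds for n = 0,…,7 (a full window of length max(S) = 8), so the sequence is purely periodic with period 7.

7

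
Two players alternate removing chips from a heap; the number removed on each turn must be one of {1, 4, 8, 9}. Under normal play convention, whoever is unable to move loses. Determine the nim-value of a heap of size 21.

G(0) = 0
G(1) = mex{0} = 1
G(2) = mex{1} = 0
G(3) = mex{0} = 1
G(4) = mex{1,0} = 2
G(5) = mex{2,1} = 0
G(6) = mex{0,0} = 1
G(7) = mex{1,1} = 0
G(8) = mex{0,2,0} = 1
G(9) = mex{1,0,1,0} = 2
G(10) = mex{2,1,0,1} = 3
G(11) = mex{3,0,1,0} = 2
G(12) = mex{2,1,2,1} = 0
G(13) = mex{0,2,0,2} = 1
G(14) = mex{1,3,1,0} = 2
G(15) = mex{2,2,0,1} = 3
G(16) = mex{3,0,1,0} = 2
G(17) = mex{2,1,2,1} = 0
G(18) = mex{0,2,3,2} = 1
G(19) = mex{1,3,2,3} = 0
G(20) = mex{0,2,0,2} = 1
G(21) = mex{1,0,1,0} = 2

2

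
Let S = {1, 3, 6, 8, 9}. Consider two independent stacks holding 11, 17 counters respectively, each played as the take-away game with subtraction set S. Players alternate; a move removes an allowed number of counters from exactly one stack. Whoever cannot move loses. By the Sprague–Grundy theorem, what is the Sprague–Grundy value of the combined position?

2

All stacks use S = {1, 3, 6, 8, 9}:
G(0) = 0
G(1) = mex{0} = 1
G(2) = mex{1} = 0
G(3) = mex{0,0} = 1
G(4) = mex{1,1} = 0
G(5) = mex{0,0} = 1
G(6) = mex{1,1,0} = 2
G(7) = mex{2,0,1} = 3
G(8) = mex{3,1,0,0} = 2
G(9) = mex{2,2,1,1,0} = 3
G(10) = mex{3,3,0,0,1} = 2
G(11) = mex{2,2,1,1,0} = 3
G(12) = mex{3,3,2,0,1} = 4
G(13) = mex{4,2,3,1,0} = 5
G(14) = mex{5,3,2,2,1} = 0
G(15) = mex{0,4,3,3,2} = 1
G(16) = mex{1,5,2,2,3} = 0
G(17) = mex{0,0,3,3,2} = 1
Stack A: G(11) = 3.
Stack B: G(17) = 1.
Combined Grundy value = 3 ⊕ 1 = 2.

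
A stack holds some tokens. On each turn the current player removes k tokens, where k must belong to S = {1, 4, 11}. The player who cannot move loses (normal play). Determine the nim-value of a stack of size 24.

2

G(0) = 0
G(1) = mex{0} = 1
G(2) = mex{1} = 0
G(3) = mex{0} = 1
G(4) = mex{1,0} = 2
G(5) = mex{2,1} = 0
G(6) = mex{0,0} = 1
G(7) = mex{1,1} = 0
G(8) = mex{0,2} = 1
G(9) = mex{1,0} = 2
G(10) = mex{2,1} = 0
G(11) = mex{0,0,0} = 1
G(12) = mex{1,1,1} = 0
G(13) = mex{0,2,0} = 1
G(14) = mex{1,0,1} = 2
G(15) = mex{2,1,2} = 0
G(16) = mex{0,0,0} = 1
G(17) = mex{1,1,1} = 0
G(18) = mex{0,2,0} = 1
G(19) = mex{1,0,1} = 2
G(20) = mex{2,1,2} = 0
G(21) = mex{0,0,0} = 1
G(22) = mex{1,1,1} = 0
G(23) = mex{0,2,0} = 1
G(24) = mex{1,0,1} = 2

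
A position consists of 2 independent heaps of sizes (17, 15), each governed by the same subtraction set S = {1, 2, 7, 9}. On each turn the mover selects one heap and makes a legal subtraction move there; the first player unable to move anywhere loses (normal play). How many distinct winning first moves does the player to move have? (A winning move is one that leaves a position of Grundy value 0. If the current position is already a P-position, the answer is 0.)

3

All heaps use S = {1, 2, 7, 9}:
n :  0  1  2  3  4  5  6  7  8  9 10 11 12 13 14 15 16 17
G :  0  1  2  0  1  2  0  1  2  3  4  0  1  2  0  1  2  0
Heap A: G(17) = 0.
Heap B: G(15) = 1.
Combined Grundy value = 0 ⊕ 1 = 1.
A winning move leaves total XOR = 0, i.e. changes one component's Grundy value g to g ⊕ X where X is the current total.
Heap A: need g' = 0⊕1 = 1. Options: 17−1→G=2, 17−2→G=1, 17−7→G=4, 17−9→G=2. Hits: 1.
Heap B: need g' = 1⊕1 = 0. Options: 15−1→G=0, 15−2→G=2, 15−7→G=2, 15−9→G=0. Hits: 2.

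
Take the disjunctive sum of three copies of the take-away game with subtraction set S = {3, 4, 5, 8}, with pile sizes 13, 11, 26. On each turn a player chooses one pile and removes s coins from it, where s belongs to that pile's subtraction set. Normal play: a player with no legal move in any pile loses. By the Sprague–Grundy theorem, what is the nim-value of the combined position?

All piles use S = {3, 4, 5, 8}:
G(0) = 0
G(1) = mex{} = 0
G(2) = mex{} = 0
G(3) = mex{0} = 1
G(4) = mex{0,0} = 1
G(5) = mex{0,0,0} = 1
G(6) = mex{1,0,0} = 2
G(7) = mex{1,1,0} = 2
G(8) = mex{1,1,1,0} = 2
G(9) = mex{2,1,1,0} = 3
G(10) = mex{2,2,1,0} = 3
G(11) = mex{2,2,2,1} = 0
G(12) = mex{3,2,2,1} = 0
G(13) = mex{3,3,2,1} = 0
G(14) = mex{0,3,3,2} = 1
G(15) = mex{0,0,3,2} = 1
G(16) = mex{0,0,0,2} = 1
G(17) = mex{1,0,0,3} = 2
G(18) = mex{1,1,0,3} = 2
G(19) = mex{1,1,1,0} = 2
G(20) = mex{2,1,1,0} = 3
G(21) = mex{2,2,1,0} = 3
G(22) = mex{2,2,2,1} = 0
G(23) = mex{3,2,2,1} = 0
G(24) = mex{3,3,2,1} = 0
G(25) = mex{0,3,3,2} = 1
G(26) = mex{0,0,3,2} = 1
Pile A: G(13) = 0.
Pile B: G(11) = 0.
Pile C: G(26) = 1.
Combined Grundy value = 0 ⊕ 0 ⊕ 1 = 1.

1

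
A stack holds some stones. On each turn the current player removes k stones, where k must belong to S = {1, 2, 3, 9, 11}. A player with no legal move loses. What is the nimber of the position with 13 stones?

n :  0  1  2  3  4  5  6  7  8  9 10 11 12 13
G :  0  1  2  3  0  1  2  3  0  1  2  3  0  1

1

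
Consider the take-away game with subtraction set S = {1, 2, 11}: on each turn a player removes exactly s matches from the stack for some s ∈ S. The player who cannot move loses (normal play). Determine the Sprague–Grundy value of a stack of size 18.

n :  0  1  2  3  4  5  6  7  8  9 10 11 12 13 14 15 16 17 18
G :  0  1  2  0  1  2  0  1  2  0  1  2  0  1  2  0  1  2  0

0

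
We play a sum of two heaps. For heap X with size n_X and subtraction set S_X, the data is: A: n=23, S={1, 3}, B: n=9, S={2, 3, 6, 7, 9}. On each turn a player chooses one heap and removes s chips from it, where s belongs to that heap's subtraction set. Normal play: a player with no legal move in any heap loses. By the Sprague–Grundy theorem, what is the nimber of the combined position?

3

Heap A, S = {1, 3}:
n :  0  1  2  3  4  5  6  7  8  9 10 11 12 13 14 15 16 17 18 19 20 21 22 23
G :  0  1  0  1  0  1  0  1  0  1  0  1  0  1  0  1  0  1  0  1  0  1  0  1
G_A(23) = 1.
Heap B, S = {2, 3, 6, 7, 9}:
n : 0 1 2 3 4 5 6 7 8 9
G : 0 0 1 1 2 0 3 1 2 2
G_B(9) = 2.
Combined Grundy value = 1 ⊕ 2 = 3.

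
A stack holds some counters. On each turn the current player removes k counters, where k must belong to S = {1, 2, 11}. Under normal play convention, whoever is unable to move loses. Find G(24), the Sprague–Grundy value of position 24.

n :  0  1  2  3  4  5  6  7  8  9 10 11 12 13 14 15 16 17 18 19 20 21 22 23 24
G :  0  1  2  0  1  2  0  1  2  0  1  2  0  1  2  0  1  2  0  1  2  0  1  2  0

0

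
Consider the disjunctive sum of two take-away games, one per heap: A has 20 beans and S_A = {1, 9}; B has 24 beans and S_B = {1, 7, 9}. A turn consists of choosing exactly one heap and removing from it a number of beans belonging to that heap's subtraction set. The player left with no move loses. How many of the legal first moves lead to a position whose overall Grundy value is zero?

0

Heap A, S = {1, 9}:
G(0) = 0
G(1) = mex{0} = 1
G(2) = mex{1} = 0
G(3) = mex{0} = 1
G(4) = mex{1} = 0
G(5) = mex{0} = 1
G(6) = mex{1} = 0
G(7) = mex{0} = 1
G(8) = mex{1} = 0
G(9) = mex{0,0} = 1
G(10) = mex{1,1} = 0
G(11) = mex{0,0} = 1
G(12) = mex{1,1} = 0
G(13) = mex{0,0} = 1
G(14) = mex{1,1} = 0
G(15) = mex{0,0} = 1
G(16) = mex{1,1} = 0
G(17) = mex{0,0} = 1
G(18) = mex{1,1} = 0
G(19) = mex{0,0} = 1
G(20) = mex{1,1} = 0
G_A(20) = 0.
Heap B, S = {1, 7, 9}:
n :  0  1  2  3  4  5  6  7  8  9 10 11 12 13 14 15 16 17 18 19 20 21 22 23 24
G :  0  1  0  1  0  1  0  1  0  1  0  1  0  1  0  1  0  1  0  1  0  1  0  1  0
G_B(24) = 0.
Combined Grundy value = 0 ⊕ 0 = 0.
A winning move leaves total XOR = 0, i.e. changes one component's Grundy value g to g ⊕ X where X is the current total.
Heap A: target g' = 0⊕0 = 0, but every legal move changes the Grundy value (mex property), so 0 moves.
Heap B: target g' = 0⊕0 = 0, but every legal move changes the Grundy value (mex property), so 0 moves.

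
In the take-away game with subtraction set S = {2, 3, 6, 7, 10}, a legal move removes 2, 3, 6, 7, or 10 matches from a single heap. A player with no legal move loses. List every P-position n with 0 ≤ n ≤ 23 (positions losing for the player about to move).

n :  0  1  2  3  4  5  6  7  8  9 10 11 12 13 14 15 16 17 18 19 20 21 22 23
G :  0  0  1  1  2  0  3  1  2  0  3  1  2  0  0  1  1  2  0  3  1  2  0  3
P-positions are exactly the n with G(n) = 0.

0, 1, 5, 9, 13, 14, 18, 22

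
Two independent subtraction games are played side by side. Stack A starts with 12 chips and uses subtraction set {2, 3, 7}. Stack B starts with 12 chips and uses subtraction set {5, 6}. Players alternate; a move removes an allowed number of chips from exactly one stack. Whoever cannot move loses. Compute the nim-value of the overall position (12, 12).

1

Stack A, S = {2, 3, 7}:
G(0) = 0
G(1) = mex{} = 0
G(2) = mex{0} = 1
G(3) = mex{0,0} = 1
G(4) = mex{1,0} = 2
G(5) = mex{1,1} = 0
G(6) = mex{2,1} = 0
G(7) = mex{0,2,0} = 1
G(8) = mex{0,0,0} = 1
G(9) = mex{1,0,1} = 2
G(10) = mex{1,1,1} = 0
G(11) = mex{2,1,2} = 0
G(12) = mex{0,2,0} = 1
G_A(12) = 1.
Stack B, S = {5, 6}:
G(0) = 0
G(1) = mex{} = 0
G(2) = mex{} = 0
G(3) = mex{} = 0
G(4) = mex{} = 0
G(5) = mex{0} = 1
G(6) = mex{0,0} = 1
G(7) = mex{0,0} = 1
G(8) = mex{0,0} = 1
G(9) = mex{0,0} = 1
G(10) = mex{1,0} = 2
G(11) = mex{1,1} = 0
G(12) = mex{1,1} = 0
G_B(12) = 0.
Combined Grundy value = 1 ⊕ 0 = 1.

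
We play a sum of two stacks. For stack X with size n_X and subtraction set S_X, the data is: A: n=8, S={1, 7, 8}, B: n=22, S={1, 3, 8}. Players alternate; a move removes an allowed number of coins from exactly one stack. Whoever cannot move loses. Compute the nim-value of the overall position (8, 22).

2

Stack A, S = {1, 7, 8}:
n : 0 1 2 3 4 5 6 7 8
G : 0 1 0 1 0 1 0 1 2
G_A(8) = 2.
Stack B, S = {1, 3, 8}:
n :  0  1  2  3  4  5  6  7  8  9 10 11 12 13 14 15 16 17 18 19 20 21 22
G :  0  1  0  1  0  1  0  1  2  3  2  0  1  0  1  0  1  0  1  2  3  2  0
G_B(22) = 0.
Combined Grundy value = 2 ⊕ 0 = 2.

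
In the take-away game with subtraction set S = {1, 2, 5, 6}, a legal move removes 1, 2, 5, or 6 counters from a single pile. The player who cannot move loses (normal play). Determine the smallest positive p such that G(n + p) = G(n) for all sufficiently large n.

G(0) = 0
G(1) = mex{0} = 1
G(2) = mex{1,0} = 2
G(3) = mex{2,1} = 0
G(4) = mex{0,2} = 1
G(5) = mex{1,0,0} = 2
G(6) = mex{2,1,1,0} = 3
G(7) = mex{3,2,2,1} = 0
G(8) = mex{0,3,0,2} = 1
G(9) = mex{1,0,1,0} = 2
G(10) = mex{2,1,2,1} = 0
G(11) = mex{0,2,3,2} = 1
G(12) = mex{1,0,0,3} = 2
G(13) = mex{2,1,1,0} = 3
G(14) = mex{3,2,2,1} = 0
G(15) = mex{0,3,0,2} = 1
G(n+7) = G(n) holds for n = 0,…,5 (a full window of length max(S) = 6), so the sequence is purely periodic with period 7.

7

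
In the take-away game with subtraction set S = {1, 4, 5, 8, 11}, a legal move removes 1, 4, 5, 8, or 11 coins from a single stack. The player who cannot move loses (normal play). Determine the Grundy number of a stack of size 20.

G(0) = 0
G(1) = mex{0} = 1
G(2) = mex{1} = 0
G(3) = mex{0} = 1
G(4) = mex{1,0} = 2
G(5) = mex{2,1,0} = 3
G(6) = mex{3,0,1} = 2
G(7) = mex{2,1,0} = 3
G(8) = mex{3,2,1,0} = 4
G(9) = mex{4,3,2,1} = 0
G(10) = mex{0,2,3,0} = 1
G(11) = mex{1,3,2,1,0} = 4
G(12) = mex{4,4,3,2,1} = 0
G(13) = mex{0,0,4,3,0} = 1
G(14) = mex{1,1,0,2,1} = 3
G(15) = mex{3,4,1,3,2} = 0
G(16) = mex{0,0,4,4,3} = 1
G(17) = mex{1,1,0,0,2} = 3
G(18) = mex{3,3,1,1,3} = 0
G(19) = mex{0,0,3,4,4} = 1
G(20) = mex{1,1,0,0,0} = 2

2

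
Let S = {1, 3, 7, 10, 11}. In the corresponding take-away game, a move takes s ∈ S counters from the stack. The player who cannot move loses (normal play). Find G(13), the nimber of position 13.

G(0) = 0
G(1) = mex{0} = 1
G(2) = mex{1} = 0
G(3) = mex{0,0} = 1
G(4) = mex{1,1} = 0
G(5) = mex{0,0} = 1
G(6) = mex{1,1} = 0
G(7) = mex{0,0,0} = 1
G(8) = mex{1,1,1} = 0
G(9) = mex{0,0,0} = 1
G(10) = mex{1,1,1,0} = 2
G(11) = mex{2,0,0,1,0} = 3
G(12) = mex{3,1,1,0,1} = 2
G(13) = mex{2,2,0,1,0} = 3

3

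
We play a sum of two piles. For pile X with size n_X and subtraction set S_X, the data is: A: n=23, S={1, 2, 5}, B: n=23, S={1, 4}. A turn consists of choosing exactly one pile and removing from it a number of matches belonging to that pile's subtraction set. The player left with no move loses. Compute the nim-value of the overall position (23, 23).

3

Pile A, S = {1, 2, 5}:
n :  0  1  2  3  4  5  6  7  8  9 10 11 12 13 14 15 16 17 18 19 20 21 22 23
G :  0  1  2  0  1  2  0  1  2  0  1  2  0  1  2  0  1  2  0  1  2  0  1  2
G_A(23) = 2.
Pile B, S = {1, 4}:
n :  0  1  2  3  4  5  6  7  8  9 10 11 12 13 14 15 16 17 18 19 20 21 22 23
G :  0  1  0  1  2  0  1  0  1  2  0  1  0  1  2  0  1  0  1  2  0  1  0  1
G_B(23) = 1.
Combined Grundy value = 2 ⊕ 1 = 3.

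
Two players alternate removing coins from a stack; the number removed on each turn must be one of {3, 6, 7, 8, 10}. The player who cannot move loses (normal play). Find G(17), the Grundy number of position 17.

1

G(0) = 0
G(1) = mex{} = 0
G(2) = mex{} = 0
G(3) = mex{0} = 1
G(4) = mex{0} = 1
G(5) = mex{0} = 1
G(6) = mex{1,0} = 2
G(7) = mex{1,0,0} = 2
G(8) = mex{1,0,0,0} = 2
G(9) = mex{2,1,0,0} = 3
G(10) = mex{2,1,1,0,0} = 3
G(11) = mex{2,1,1,1,0} = 3
G(12) = mex{3,2,1,1,0} = 4
G(13) = mex{3,2,2,1,1} = 0
G(14) = mex{3,2,2,2,1} = 0
G(15) = mex{4,3,2,2,1} = 0
G(16) = mex{0,3,3,2,2} = 1
G(17) = mex{0,3,3,3,2} = 1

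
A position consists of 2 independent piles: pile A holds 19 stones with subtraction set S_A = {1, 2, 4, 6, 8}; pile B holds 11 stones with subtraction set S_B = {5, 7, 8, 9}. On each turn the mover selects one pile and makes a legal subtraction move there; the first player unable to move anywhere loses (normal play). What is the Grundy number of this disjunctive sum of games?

Pile A, S = {1, 2, 4, 6, 8}:
n :  0  1  2  3  4  5  6  7  8  9 10 11 12 13 14 15 16 17 18 19
G :  0  1  2  0  1  2  3  4  5  3  0  1  2  0  1  2  3  4  5  3
G_A(19) = 3.
Pile B, S = {5, 7, 8, 9}:
n :  0  1  2  3  4  5  6  7  8  9 10 11
G :  0  0  0  0  0  1  1  1  1  1  2  2
G_B(11) = 2.
Combined Grundy value = 3 ⊕ 2 = 1.

1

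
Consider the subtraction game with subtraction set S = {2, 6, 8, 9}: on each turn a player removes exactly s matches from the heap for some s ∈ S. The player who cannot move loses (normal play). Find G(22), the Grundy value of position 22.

n :  0  1  2  3  4  5  6  7  8  9 10 11 12 13 14 15 16 17 18 19 20 21 22
G :  0  0  1  1  0  0  1  1  2  2  3  3  2  2  3  0  0  1  1  0  0  1  1

1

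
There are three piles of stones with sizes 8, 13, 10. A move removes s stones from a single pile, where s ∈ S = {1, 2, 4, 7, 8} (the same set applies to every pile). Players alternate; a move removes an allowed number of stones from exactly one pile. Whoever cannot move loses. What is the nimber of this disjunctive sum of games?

2

All piles use S = {1, 2, 4, 7, 8}:
G(0) = 0
G(1) = mex{0} = 1
G(2) = mex{1,0} = 2
G(3) = mex{2,1} = 0
G(4) = mex{0,2,0} = 1
G(5) = mex{1,0,1} = 2
G(6) = mex{2,1,2} = 0
G(7) = mex{0,2,0,0} = 1
G(8) = mex{1,0,1,1,0} = 2
G(9) = mex{2,1,2,2,1} = 0
G(10) = mex{0,2,0,0,2} = 1
G(11) = mex{1,0,1,1,0} = 2
G(12) = mex{2,1,2,2,1} = 0
G(13) = mex{0,2,0,0,2} = 1
Pile A: G(8) = 2.
Pile B: G(13) = 1.
Pile C: G(10) = 1.
Combined Grundy value = 2 ⊕ 1 ⊕ 1 = 2.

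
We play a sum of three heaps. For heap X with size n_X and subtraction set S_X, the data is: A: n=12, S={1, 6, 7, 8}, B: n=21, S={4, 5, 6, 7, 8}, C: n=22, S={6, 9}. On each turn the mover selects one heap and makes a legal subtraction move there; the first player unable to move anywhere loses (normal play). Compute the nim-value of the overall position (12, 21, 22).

Heap A, S = {1, 6, 7, 8}:
G(0) = 0
G(1) = mex{0} = 1
G(2) = mex{1} = 0
G(3) = mex{0} = 1
G(4) = mex{1} = 0
G(5) = mex{0} = 1
G(6) = mex{1,0} = 2
G(7) = mex{2,1,0} = 3
G(8) = mex{3,0,1,0} = 2
G(9) = mex{2,1,0,1} = 3
G(10) = mex{3,0,1,0} = 2
G(11) = mex{2,1,0,1} = 3
G(12) = mex{3,2,1,0} = 4
G_A(12) = 4.
Heap B, S = {4, 5, 6, 7, 8}:
G(0) = 0
G(1) = mex{} = 0
G(2) = mex{} = 0
G(3) = mex{} = 0
G(4) = mex{0} = 1
G(5) = mex{0,0} = 1
G(6) = mex{0,0,0} = 1
G(7) = mex{0,0,0,0} = 1
G(8) = mex{1,0,0,0,0} = 2
G(9) = mex{1,1,0,0,0} = 2
G(10) = mex{1,1,1,0,0} = 2
G(11) = mex{1,1,1,1,0} = 2
G(12) = mex{2,1,1,1,1} = 0
G(13) = mex{2,2,1,1,1} = 0
G(14) = mex{2,2,2,1,1} = 0
G(15) = mex{2,2,2,2,1} = 0
G(16) = mex{0,2,2,2,2} = 1
G(17) = mex{0,0,2,2,2} = 1
G(18) = mex{0,0,0,2,2} = 1
G(19) = mex{0,0,0,0,2} = 1
G(20) = mex{1,0,0,0,0} = 2
G(21) = mex{1,1,0,0,0} = 2
G_B(21) = 2.
Heap C, S = {6, 9}:
G(0) = 0
G(1) = mex{} = 0
G(2) = mex{} = 0
G(3) = mex{} = 0
G(4) = mex{} = 0
G(5) = mex{} = 0
G(6) = mex{0} = 1
G(7) = mex{0} = 1
G(8) = mex{0} = 1
G(9) = mex{0,0} = 1
G(10) = mex{0,0} = 1
G(11) = mex{0,0} = 1
G(12) = mex{1,0} = 2
G(13) = mex{1,0} = 2
G(14) = mex{1,0} = 2
G(15) = mex{1,1} = 0
G(16) = mex{1,1} = 0
G(17) = mex{1,1} = 0
G(18) = mex{2,1} = 0
G(19) = mex{2,1} = 0
G(20) = mex{2,1} = 0
G(21) = mex{0,2} = 1
G(22) = mex{0,2} = 1
G_C(22) = 1.
Combined Grundy value = 4 ⊕ 2 ⊕ 1 = 7.

7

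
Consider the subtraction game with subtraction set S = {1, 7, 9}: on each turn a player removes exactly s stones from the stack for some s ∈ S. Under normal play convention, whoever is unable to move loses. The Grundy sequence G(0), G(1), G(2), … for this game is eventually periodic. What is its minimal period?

n :  0  1  2  3  4  5  6  7  8  9 10 11 12 13 14
G :  0  1  0  1  0  1  0  1  0  1  0  1  0  1  0
G(n+2) = G(n) holds for n = 0,…,8 (a full window of length max(S) = 9), so the sequence is purely periodic with period 2.

2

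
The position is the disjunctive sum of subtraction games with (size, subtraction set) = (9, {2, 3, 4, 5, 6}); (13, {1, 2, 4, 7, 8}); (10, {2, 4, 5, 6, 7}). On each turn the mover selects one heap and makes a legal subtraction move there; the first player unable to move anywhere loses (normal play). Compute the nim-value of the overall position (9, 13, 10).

1

Heap A, S = {2, 3, 4, 5, 6}:
G(0) = 0
G(1) = mex{} = 0
G(2) = mex{0} = 1
G(3) = mex{0,0} = 1
G(4) = mex{1,0,0} = 2
G(5) = mex{1,1,0,0} = 2
G(6) = mex{2,1,1,0,0} = 3
G(7) = mex{2,2,1,1,0} = 3
G(8) = mex{3,2,2,1,1} = 0
G(9) = mex{3,3,2,2,1} = 0
G_A(9) = 0.
Heap B, S = {1, 2, 4, 7, 8}:
G(0) = 0
G(1) = mex{0} = 1
G(2) = mex{1,0} = 2
G(3) = mex{2,1} = 0
G(4) = mex{0,2,0} = 1
G(5) = mex{1,0,1} = 2
G(6) = mex{2,1,2} = 0
G(7) = mex{0,2,0,0} = 1
G(8) = mex{1,0,1,1,0} = 2
G(9) = mex{2,1,2,2,1} = 0
G(10) = mex{0,2,0,0,2} = 1
G(11) = mex{1,0,1,1,0} = 2
G(12) = mex{2,1,2,2,1} = 0
G(13) = mex{0,2,0,0,2} = 1
G_B(13) = 1.
Heap C, S = {2, 4, 5, 6, 7}:
n :  0  1  2  3  4  5  6  7  8  9 10
G :  0  0  1  1  2  2  3  3  4  0  0
G_C(10) = 0.
Combined Grundy value = 0 ⊕ 1 ⊕ 0 = 1.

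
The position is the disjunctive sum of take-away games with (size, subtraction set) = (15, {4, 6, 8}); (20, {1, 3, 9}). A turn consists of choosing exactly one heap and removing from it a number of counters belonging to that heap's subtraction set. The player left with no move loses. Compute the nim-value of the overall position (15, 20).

0

Heap A, S = {4, 6, 8}:
n :  0  1  2  3  4  5  6  7  8  9 10 11 12 13 14 15
G :  0  0  0  0  1  1  1  1  2  2  2  2  0  0  0  0
G_A(15) = 0.
Heap B, S = {1, 3, 9}:
n :  0  1  2  3  4  5  6  7  8  9 10 11 12 13 14 15 16 17 18 19 20
G :  0  1  0  1  0  1  0  1  0  1  0  1  0  1  0  1  0  1  0  1  0
G_B(20) = 0.
Combined Grundy value = 0 ⊕ 0 = 0.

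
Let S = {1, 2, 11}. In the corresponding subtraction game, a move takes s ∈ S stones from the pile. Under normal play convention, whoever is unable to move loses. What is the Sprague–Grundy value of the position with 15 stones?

n :  0  1  2  3  4  5  6  7  8  9 10 11 12 13 14 15
G :  0  1  2  0  1  2  0  1  2  0  1  2  0  1  2  0

0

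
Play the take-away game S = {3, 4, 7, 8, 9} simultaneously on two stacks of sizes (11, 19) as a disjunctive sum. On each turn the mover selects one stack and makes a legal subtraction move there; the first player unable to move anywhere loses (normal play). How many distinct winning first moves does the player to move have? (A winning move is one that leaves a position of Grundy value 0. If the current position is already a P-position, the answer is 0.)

4

All stacks use S = {3, 4, 7, 8, 9}:
n :  0  1  2  3  4  5  6  7  8  9 10 11 12 13 14 15 16 17 18 19
G :  0  0  0  1  1  1  2  2  2  3  3  3  0  0  0  1  1  1  2  2
Stack A: G(11) = 3.
Stack B: G(19) = 2.
Combined Grundy value = 3 ⊕ 2 = 1.
A winning move leaves total XOR = 0, i.e. changes one component's Grundy value g to g ⊕ X where X is the current total.
Stack A: need g' = 3⊕1 = 2. Options: 11−3→G=2, 11−4→G=2, 11−7→G=1, 11−8→G=1, 11−9→G=0. Hits: 2.
Stack B: need g' = 2⊕1 = 3. Options: 19−3→G=1, 19−4→G=1, 19−7→G=0, 19−8→G=3, 19−9→G=3. Hits: 2.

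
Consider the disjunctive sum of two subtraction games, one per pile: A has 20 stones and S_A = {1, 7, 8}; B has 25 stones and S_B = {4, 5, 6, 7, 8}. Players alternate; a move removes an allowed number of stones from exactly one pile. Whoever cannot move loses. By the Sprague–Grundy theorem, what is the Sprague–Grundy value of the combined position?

1

Pile A, S = {1, 7, 8}:
n :  0  1  2  3  4  5  6  7  8  9 10 11 12 13 14 15 16 17 18 19 20
G :  0  1  0  1  0  1  0  1  2  3  2  3  2  3  2  0  1  0  1  0  1
G_A(20) = 1.
Pile B, S = {4, 5, 6, 7, 8}:
n :  0  1  2  3  4  5  6  7  8  9 10 11 12 13 14 15 16 17 18 19 20 21 22 23 24 25
G :  0  0  0  0  1  1  1  1  2  2  2  2  0  0  0  0  1  1  1  1  2  2  2  2  0  0
G_B(25) = 0.
Combined Grundy value = 1 ⊕ 0 = 1.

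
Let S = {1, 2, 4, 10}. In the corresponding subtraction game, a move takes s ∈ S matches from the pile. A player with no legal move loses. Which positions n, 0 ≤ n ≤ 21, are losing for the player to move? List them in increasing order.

0, 3, 6, 9, 12, 15, 18, 21

G(0) = 0
G(1) = mex{0} = 1
G(2) = mex{1,0} = 2
G(3) = mex{2,1} = 0
G(4) = mex{0,2,0} = 1
G(5) = mex{1,0,1} = 2
G(6) = mex{2,1,2} = 0
G(7) = mex{0,2,0} = 1
G(8) = mex{1,0,1} = 2
G(9) = mex{2,1,2} = 0
G(10) = mex{0,2,0,0} = 1
G(11) = mex{1,0,1,1} = 2
G(12) = mex{2,1,2,2} = 0
G(13) = mex{0,2,0,0} = 1
G(14) = mex{1,0,1,1} = 2
G(15) = mex{2,1,2,2} = 0
G(16) = mex{0,2,0,0} = 1
G(17) = mex{1,0,1,1} = 2
G(18) = mex{2,1,2,2} = 0
G(19) = mex{0,2,0,0} = 1
G(20) = mex{1,0,1,1} = 2
G(21) = mex{2,1,2,2} = 0
P-positions are exactly the n with G(n) = 0.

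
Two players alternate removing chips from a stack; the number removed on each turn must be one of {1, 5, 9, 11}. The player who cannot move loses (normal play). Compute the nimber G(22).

G(0) = 0
G(1) = mex{0} = 1
G(2) = mex{1} = 0
G(3) = mex{0} = 1
G(4) = mex{1} = 0
G(5) = mex{0,0} = 1
G(6) = mex{1,1} = 0
G(7) = mex{0,0} = 1
G(8) = mex{1,1} = 0
G(9) = mex{0,0,0} = 1
G(10) = mex{1,1,1} = 0
G(11) = mex{0,0,0,0} = 1
G(12) = mex{1,1,1,1} = 0
G(13) = mex{0,0,0,0} = 1
G(14) = mex{1,1,1,1} = 0
G(15) = mex{0,0,0,0} = 1
G(16) = mex{1,1,1,1} = 0
G(17) = mex{0,0,0,0} = 1
G(18) = mex{1,1,1,1} = 0
G(19) = mex{0,0,0,0} = 1
G(20) = mex{1,1,1,1} = 0
G(21) = mex{0,0,0,0} = 1
G(22) = mex{1,1,1,1} = 0

0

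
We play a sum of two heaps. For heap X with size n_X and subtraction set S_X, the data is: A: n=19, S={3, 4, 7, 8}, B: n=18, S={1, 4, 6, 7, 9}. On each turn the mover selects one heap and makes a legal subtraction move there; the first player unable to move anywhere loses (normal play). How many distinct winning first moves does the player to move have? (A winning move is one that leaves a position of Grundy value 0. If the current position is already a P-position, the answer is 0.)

Heap A, S = {3, 4, 7, 8}:
G(0) = 0
G(1) = mex{} = 0
G(2) = mex{} = 0
G(3) = mex{0} = 1
G(4) = mex{0,0} = 1
G(5) = mex{0,0} = 1
G(6) = mex{1,0} = 2
G(7) = mex{1,1,0} = 2
G(8) = mex{1,1,0,0} = 2
G(9) = mex{2,1,0,0} = 3
G(10) = mex{2,2,1,0} = 3
G(11) = mex{2,2,1,1} = 0
G(12) = mex{3,2,1,1} = 0
G(13) = mex{3,3,2,1} = 0
G(14) = mex{0,3,2,2} = 1
G(15) = mex{0,0,2,2} = 1
G(16) = mex{0,0,3,2} = 1
G(17) = mex{1,0,3,3} = 2
G(18) = mex{1,1,0,3} = 2
G(19) = mex{1,1,0,0} = 2
G_A(19) = 2.
Heap B, S = {1, 4, 6, 7, 9}:
n :  0  1  2  3  4  5  6  7  8  9 10 11 12 13 14 15 16 17 18
G :  0  1  0  1  2  0  1  2  3  2  0  1  2  0  1  0  1  2  0
G_B(18) = 0.
Combined Grundy value = 2 ⊕ 0 = 2.
A winning move leaves total XOR = 0, i.e. changes one component's Grundy value g to g ⊕ X where X is the current total.
Heap A: need g' = 2⊕2 = 0. Options: 19−3→G=1, 19−4→G=1, 19−7→G=0, 19−8→G=0. Hits: 2.
Heap B: need g' = 0⊕2 = 2. Options: 18−1→G=2, 18−4→G=1, 18−6→G=2, 18−7→G=1, 18−9→G=2. Hits: 3.

5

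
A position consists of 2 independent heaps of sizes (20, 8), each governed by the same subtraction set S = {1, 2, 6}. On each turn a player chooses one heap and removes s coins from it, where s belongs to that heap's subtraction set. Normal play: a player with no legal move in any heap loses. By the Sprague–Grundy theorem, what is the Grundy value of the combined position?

2

All heaps use S = {1, 2, 6}:
n :  0  1  2  3  4  5  6  7  8  9 10 11 12 13 14 15 16 17 18 19 20
G :  0  1  2  0  1  2  3  0  1  2  0  1  2  3  0  1  2  0  1  2  3
Heap A: G(20) = 3.
Heap B: G(8) = 1.
Combined Grundy value = 3 ⊕ 1 = 2.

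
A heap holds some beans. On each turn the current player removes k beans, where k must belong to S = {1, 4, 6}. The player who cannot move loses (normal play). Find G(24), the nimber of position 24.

2

G(0) = 0
G(1) = mex{0} = 1
G(2) = mex{1} = 0
G(3) = mex{0} = 1
G(4) = mex{1,0} = 2
G(5) = mex{2,1} = 0
G(6) = mex{0,0,0} = 1
G(7) = mex{1,1,1} = 0
G(8) = mex{0,2,0} = 1
G(9) = mex{1,0,1} = 2
G(10) = mex{2,1,2} = 0
G(11) = mex{0,0,0} = 1
G(12) = mex{1,1,1} = 0
G(13) = mex{0,2,0} = 1
G(14) = mex{1,0,1} = 2
G(15) = mex{2,1,2} = 0
G(16) = mex{0,0,0} = 1
G(17) = mex{1,1,1} = 0
G(18) = mex{0,2,0} = 1
G(19) = mex{1,0,1} = 2
G(20) = mex{2,1,2} = 0
G(21) = mex{0,0,0} = 1
G(22) = mex{1,1,1} = 0
G(23) = mex{0,2,0} = 1
G(24) = mex{1,0,1} = 2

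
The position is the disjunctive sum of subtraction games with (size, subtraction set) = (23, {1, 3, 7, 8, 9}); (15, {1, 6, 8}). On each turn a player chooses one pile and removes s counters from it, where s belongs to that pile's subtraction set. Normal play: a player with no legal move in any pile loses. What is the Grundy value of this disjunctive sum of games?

0

Pile A, S = {1, 3, 7, 8, 9}:
G(0) = 0
G(1) = mex{0} = 1
G(2) = mex{1} = 0
G(3) = mex{0,0} = 1
G(4) = mex{1,1} = 0
G(5) = mex{0,0} = 1
G(6) = mex{1,1} = 0
G(7) = mex{0,0,0} = 1
G(8) = mex{1,1,1,0} = 2
G(9) = mex{2,0,0,1,0} = 3
G(10) = mex{3,1,1,0,1} = 2
G(11) = mex{2,2,0,1,0} = 3
G(12) = mex{3,3,1,0,1} = 2
G(13) = mex{2,2,0,1,0} = 3
G(14) = mex{3,3,1,0,1} = 2
G(15) = mex{2,2,2,1,0} = 3
G(16) = mex{3,3,3,2,1} = 0
G(17) = mex{0,2,2,3,2} = 1
G(18) = mex{1,3,3,2,3} = 0
G(19) = mex{0,0,2,3,2} = 1
G(20) = mex{1,1,3,2,3} = 0
G(21) = mex{0,0,2,3,2} = 1
G(22) = mex{1,1,3,2,3} = 0
G(23) = mex{0,0,0,3,2} = 1
G_A(23) = 1.
Pile B, S = {1, 6, 8}:
n :  0  1  2  3  4  5  6  7  8  9 10 11 12 13 14 15
G :  0  1  0  1  0  1  2  0  1  0  1  0  1  2  0  1
G_B(15) = 1.
Combined Grundy value = 1 ⊕ 1 = 0.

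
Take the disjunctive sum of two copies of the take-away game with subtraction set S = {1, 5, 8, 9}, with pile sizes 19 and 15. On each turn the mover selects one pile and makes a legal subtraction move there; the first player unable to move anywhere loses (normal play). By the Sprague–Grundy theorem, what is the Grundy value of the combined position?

All piles use S = {1, 5, 8, 9}:
n :  0  1  2  3  4  5  6  7  8  9 10 11 12 13 14 15 16 17 18 19
G :  0  1  0  1  0  1  0  1  2  3  2  3  2  3  2  3  0  1  0  1
Pile A: G(19) = 1.
Pile B: G(15) = 3.
Combined Grundy value = 1 ⊕ 3 = 2.

2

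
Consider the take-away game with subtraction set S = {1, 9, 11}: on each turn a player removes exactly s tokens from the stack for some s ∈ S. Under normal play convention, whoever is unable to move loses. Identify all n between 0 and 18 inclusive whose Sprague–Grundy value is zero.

0, 2, 4, 6, 8, 10, 12, 14, 16, 18

n :  0  1  2  3  4  5  6  7  8  9 10 11 12 13 14 15 16 17 18
G :  0  1  0  1  0  1  0  1  0  1  0  1  0  1  0  1  0  1  0
P-positions are exactly the n with G(n) = 0.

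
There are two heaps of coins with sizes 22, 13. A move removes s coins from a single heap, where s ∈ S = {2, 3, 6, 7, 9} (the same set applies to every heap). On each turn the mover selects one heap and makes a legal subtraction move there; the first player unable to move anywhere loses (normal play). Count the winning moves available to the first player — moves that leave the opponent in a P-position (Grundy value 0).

All heaps use S = {2, 3, 6, 7, 9}:
n :  0  1  2  3  4  5  6  7  8  9 10 11 12 13 14 15 16 17 18 19 20 21 22
G :  0  0  1  1  2  0  3  1  2  2  3  3  4  0  5  1  4  0  0  1  1  2  2
Heap A: G(22) = 2.
Heap B: G(13) = 0.
Combined Grundy value = 2 ⊕ 0 = 2.
A winning move leaves total XOR = 0, i.e. changes one component's Grundy value g to g ⊕ X where X is the current total.
Heap A: need g' = 2⊕2 = 0. Options: 22−2→G=1, 22−3→G=1, 22−6→G=4, 22−7→G=1, 22−9→G=0. Hits: 1.
Heap B: need g' = 0⊕2 = 2. Options: 13−2→G=3, 13−3→G=3, 13−6→G=1, 13−7→G=3, 13−9→G=2. Hits: 1.

2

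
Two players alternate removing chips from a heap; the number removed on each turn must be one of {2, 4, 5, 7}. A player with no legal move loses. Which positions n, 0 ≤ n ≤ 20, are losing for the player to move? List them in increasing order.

G(0) = 0
G(1) = mex{} = 0
G(2) = mex{0} = 1
G(3) = mex{0} = 1
G(4) = mex{1,0} = 2
G(5) = mex{1,0,0} = 2
G(6) = mex{2,1,0} = 3
G(7) = mex{2,1,1,0} = 3
G(8) = mex{3,2,1,0} = 4
G(9) = mex{3,2,2,1} = 0
G(10) = mex{4,3,2,1} = 0
G(11) = mex{0,3,3,2} = 1
G(12) = mex{0,4,3,2} = 1
G(13) = mex{1,0,4,3} = 2
G(14) = mex{1,0,0,3} = 2
G(15) = mex{2,1,0,4} = 3
G(16) = mex{2,1,1,0} = 3
G(17) = mex{3,2,1,0} = 4
G(18) = mex{3,2,2,1} = 0
G(19) = mex{4,3,2,1} = 0
G(20) = mex{0,3,3,2} = 1
P-positions are exactly the n with G(n) = 0.

0, 1, 9, 10, 18, 19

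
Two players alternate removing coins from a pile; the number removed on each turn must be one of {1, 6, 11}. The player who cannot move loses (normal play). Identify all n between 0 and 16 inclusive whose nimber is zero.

n :  0  1  2  3  4  5  6  7  8  9 10 11 12 13 14 15 16
G :  0  1  0  1  0  1  2  0  1  0  1  2  0  1  0  1  0
P-positions are exactly the n with G(n) = 0.

0, 2, 4, 7, 9, 12, 14, 16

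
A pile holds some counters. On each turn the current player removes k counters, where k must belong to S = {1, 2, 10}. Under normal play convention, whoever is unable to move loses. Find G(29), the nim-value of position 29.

2

n :  0  1  2  3  4  5  6  7  8  9 10 11 12 13 14 15 16 17 18 19 20 21 22 23 24 25 26 27 28 29
G :  0  1  2  0  1  2  0  1  2  0  1  2  0  1  2  0  1  2  0  1  2  0  1  2  0  1  2  0  1  2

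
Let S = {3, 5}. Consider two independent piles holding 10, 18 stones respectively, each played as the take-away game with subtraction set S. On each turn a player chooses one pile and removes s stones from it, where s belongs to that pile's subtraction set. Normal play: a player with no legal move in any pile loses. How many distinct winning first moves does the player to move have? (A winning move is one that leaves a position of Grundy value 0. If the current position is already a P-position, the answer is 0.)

0

All piles use S = {3, 5}:
G(0) = 0
G(1) = mex{} = 0
G(2) = mex{} = 0
G(3) = mex{0} = 1
G(4) = mex{0} = 1
G(5) = mex{0,0} = 1
G(6) = mex{1,0} = 2
G(7) = mex{1,0} = 2
G(8) = mex{1,1} = 0
G(9) = mex{2,1} = 0
G(10) = mex{2,1} = 0
G(11) = mex{0,2} = 1
G(12) = mex{0,2} = 1
G(13) = mex{0,0} = 1
G(14) = mex{1,0} = 2
G(15) = mex{1,0} = 2
G(16) = mex{1,1} = 0
G(17) = mex{2,1} = 0
G(18) = mex{2,1} = 0
Pile A: G(10) = 0.
Pile B: G(18) = 0.
Combined Grundy value = 0 ⊕ 0 = 0.
A winning move leaves total XOR = 0, i.e. changes one component's Grundy value g to g ⊕ X where X is the current total.
Pile A: target g' = 0⊕0 = 0, but every legal move changes the Grundy value (mex property), so 0 moves.
Pile B: target g' = 0⊕0 = 0, but every legal move changes the Grundy value (mex property), so 0 moves.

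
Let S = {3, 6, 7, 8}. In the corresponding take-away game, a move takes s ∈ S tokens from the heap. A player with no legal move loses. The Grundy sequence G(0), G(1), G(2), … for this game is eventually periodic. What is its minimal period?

11

n :  0  1  2  3  4  5  6  7  8  9 10 11 12 13 14 15 16 17 18 19 20 21 22 23
G :  0  0  0  1  1  1  2  2  2  3  3  0  0  0  1  1  1  2  2  2  3  3  0  0
G(n+11) = G(n) holds for n = 0,…,7 (a full window of length max(S) = 8), so the sequence is purely periodic with period 11.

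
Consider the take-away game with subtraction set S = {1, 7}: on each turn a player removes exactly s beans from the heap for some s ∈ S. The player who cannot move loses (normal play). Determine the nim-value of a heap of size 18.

G(0) = 0
G(1) = mex{0} = 1
G(2) = mex{1} = 0
G(3) = mex{0} = 1
G(4) = mex{1} = 0
G(5) = mex{0} = 1
G(6) = mex{1} = 0
G(7) = mex{0,0} = 1
G(8) = mex{1,1} = 0
G(9) = mex{0,0} = 1
G(10) = mex{1,1} = 0
G(11) = mex{0,0} = 1
G(12) = mex{1,1} = 0
G(13) = mex{0,0} = 1
G(14) = mex{1,1} = 0
G(15) = mex{0,0} = 1
G(16) = mex{1,1} = 0
G(17) = mex{0,0} = 1
G(18) = mex{1,1} = 0

0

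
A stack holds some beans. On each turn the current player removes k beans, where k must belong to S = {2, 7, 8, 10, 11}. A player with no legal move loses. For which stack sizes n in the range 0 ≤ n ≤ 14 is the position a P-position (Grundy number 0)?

0, 1, 4, 5

G(0) = 0
G(1) = mex{} = 0
G(2) = mex{0} = 1
G(3) = mex{0} = 1
G(4) = mex{1} = 0
G(5) = mex{1} = 0
G(6) = mex{0} = 1
G(7) = mex{0,0} = 1
G(8) = mex{1,0,0} = 2
G(9) = mex{1,1,0} = 2
G(10) = mex{2,1,1,0} = 3
G(11) = mex{2,0,1,0,0} = 3
G(12) = mex{3,0,0,1,0} = 2
G(13) = mex{3,1,0,1,1} = 2
G(14) = mex{2,1,1,0,1} = 3
P-positions are exactly the n with G(n) = 0.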